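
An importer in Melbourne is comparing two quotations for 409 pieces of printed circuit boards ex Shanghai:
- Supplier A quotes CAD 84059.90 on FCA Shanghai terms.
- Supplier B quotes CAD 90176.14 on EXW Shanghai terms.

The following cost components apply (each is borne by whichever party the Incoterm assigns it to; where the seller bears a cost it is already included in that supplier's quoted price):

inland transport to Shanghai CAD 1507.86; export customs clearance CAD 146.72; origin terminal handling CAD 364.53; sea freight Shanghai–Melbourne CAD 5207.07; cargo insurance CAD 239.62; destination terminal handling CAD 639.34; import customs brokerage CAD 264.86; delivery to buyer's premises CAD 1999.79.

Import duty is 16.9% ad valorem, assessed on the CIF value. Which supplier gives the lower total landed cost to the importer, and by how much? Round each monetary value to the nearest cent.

Supplier A (FCA):
CIF value = FCA price + origin terminal + freight + insurance = 84059.90 + 364.53 + 5207.07 + 239.62 = 89871.12
Import duty = 89871.12 × 16.9% = 15188.22
Buyer bears (A): 364.53 + 5207.07 + 239.62 + 639.34 + 264.86 + 1999.79 = 8715.21
Landed cost (A) = invoice 84059.90 + 8715.21 + duty 15188.22 = 107963.33
Supplier B (EXW):
CIF value = EXW price + inland to port + export clearance + origin terminal + freight + insurance = 90176.14 + 1507.86 + 146.72 + 364.53 + 5207.07 + 239.62 = 97641.94
Import duty = 97641.94 × 16.9% = 16501.49
Buyer bears (B): 1507.86 + 146.72 + 364.53 + 5207.07 + 239.62 + 639.34 + 264.86 + 1999.79 = 10369.79
Landed cost (B) = invoice 90176.14 + 10369.79 + duty 16501.49 = 117047.42
Difference = |107963.33 − 117047.42| = 9084.09

Supplier A is cheaper by CAD 9084.09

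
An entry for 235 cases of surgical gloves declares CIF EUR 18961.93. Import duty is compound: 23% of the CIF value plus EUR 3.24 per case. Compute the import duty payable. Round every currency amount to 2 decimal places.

Import duty: EUR 5122.64

Ad valorem component: 18961.93 × 23% = 4361.24
Specific component: 235 × 3.24 = 761.40
Import duty = 4361.24 + 761.40 = 5122.64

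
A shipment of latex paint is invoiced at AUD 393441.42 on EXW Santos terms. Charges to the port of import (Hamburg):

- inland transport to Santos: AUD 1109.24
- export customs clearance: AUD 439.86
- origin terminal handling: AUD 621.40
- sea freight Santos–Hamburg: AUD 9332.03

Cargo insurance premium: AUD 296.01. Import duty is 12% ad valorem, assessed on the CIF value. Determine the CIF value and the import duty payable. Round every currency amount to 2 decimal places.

CIF value: AUD 405239.96; import duty: AUD 48628.80

CIF = EXW price + pre-shipment costs + freight + insurance
CIF = 393441.42 + 1109.24 + 439.86 + 621.40 + 9332.03 + 296.01 = 405239.96
Import duty = 405239.96 × 12% = 48628.80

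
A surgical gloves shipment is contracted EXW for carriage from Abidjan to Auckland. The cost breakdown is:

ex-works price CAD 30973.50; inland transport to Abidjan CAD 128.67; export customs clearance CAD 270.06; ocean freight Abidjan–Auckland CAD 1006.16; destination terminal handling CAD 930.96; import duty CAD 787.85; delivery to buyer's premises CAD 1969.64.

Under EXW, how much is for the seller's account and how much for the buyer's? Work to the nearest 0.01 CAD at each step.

Seller: CAD 30973.50; buyer: CAD 5093.34

EXW: the seller makes goods available at their premises; the buyer bears all onward costs.
Seller's account: goods 30973.50 = 30973.50
Buyer's account: inland to port 128.67 + export clearance 270.06 + freight 1006.16 + destination terminal 930.96 + duty 787.85 + delivery 1969.64 = 5093.34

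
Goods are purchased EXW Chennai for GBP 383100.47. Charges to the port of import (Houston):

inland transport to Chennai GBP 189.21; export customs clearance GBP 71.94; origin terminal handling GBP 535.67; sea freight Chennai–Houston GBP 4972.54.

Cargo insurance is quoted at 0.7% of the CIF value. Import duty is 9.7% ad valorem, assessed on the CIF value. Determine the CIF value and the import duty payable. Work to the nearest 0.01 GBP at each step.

CIF value: GBP 391611.11; import duty: GBP 37986.28

Let C be the CIF value. C = EXW price + pre-shipment costs + freight + 0.7% × C
C − 0.7% × C = 383100.47 + 189.21 + 71.94 + 535.67 + 4972.54
0.993 × C = 388869.83
C = 388869.83 / 0.993 = 391611.11
Insurance premium = 0.7% × 391611.11 = 2741.28
Import duty = 391611.11 × 9.7% = 37986.28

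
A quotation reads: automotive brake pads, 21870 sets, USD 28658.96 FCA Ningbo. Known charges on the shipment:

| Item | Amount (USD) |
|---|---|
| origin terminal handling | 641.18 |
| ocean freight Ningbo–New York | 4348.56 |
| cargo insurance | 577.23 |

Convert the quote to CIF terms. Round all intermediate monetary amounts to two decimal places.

CIF price: USD 34225.93

From FCA to CIF, the seller additionally bears: origin terminal, freight, insurance.
CIF price = 28658.96 + 641.18 + 4348.56 + 577.23 = 34225.93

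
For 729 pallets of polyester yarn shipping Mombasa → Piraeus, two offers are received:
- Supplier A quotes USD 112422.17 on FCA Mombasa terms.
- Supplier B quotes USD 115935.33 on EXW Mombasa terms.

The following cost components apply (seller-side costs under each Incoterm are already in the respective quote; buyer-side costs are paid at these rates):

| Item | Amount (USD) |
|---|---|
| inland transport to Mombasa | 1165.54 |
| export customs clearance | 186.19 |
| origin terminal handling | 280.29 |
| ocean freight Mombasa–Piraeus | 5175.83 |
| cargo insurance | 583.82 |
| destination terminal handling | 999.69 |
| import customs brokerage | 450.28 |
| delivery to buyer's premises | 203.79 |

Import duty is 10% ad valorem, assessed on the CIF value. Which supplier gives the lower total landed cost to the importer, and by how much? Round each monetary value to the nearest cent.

Supplier A (FCA):
CIF value = FCA price + origin terminal + freight + insurance = 112422.17 + 280.29 + 5175.83 + 583.82 = 118462.11
Import duty = 118462.11 × 10% = 11846.21
Buyer bears (A): 280.29 + 5175.83 + 583.82 + 999.69 + 450.28 + 203.79 = 7693.70
Landed cost (A) = invoice 112422.17 + 7693.70 + duty 11846.21 = 131962.08
Supplier B (EXW):
CIF value = EXW price + inland to port + export clearance + origin terminal + freight + insurance = 115935.33 + 1165.54 + 186.19 + 280.29 + 5175.83 + 583.82 = 123327.00
Import duty = 123327.00 × 10% = 12332.70
Buyer bears (B): 1165.54 + 186.19 + 280.29 + 5175.83 + 583.82 + 999.69 + 450.28 + 203.79 = 9045.43
Landed cost (B) = invoice 115935.33 + 9045.43 + duty 12332.70 = 137313.46
Difference = |131962.08 − 137313.46| = 5351.38

Supplier A is cheaper by USD 5351.38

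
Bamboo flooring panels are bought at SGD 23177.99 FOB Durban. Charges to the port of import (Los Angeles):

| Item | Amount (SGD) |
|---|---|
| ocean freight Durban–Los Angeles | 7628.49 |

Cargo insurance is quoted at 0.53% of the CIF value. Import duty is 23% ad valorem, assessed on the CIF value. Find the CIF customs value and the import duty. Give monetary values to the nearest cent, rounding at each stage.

Let C be the CIF value. C = FOB price + freight + 0.53% × C
C − 0.53% × C = 23177.99 + 7628.49
0.9947 × C = 30806.48
C = 30806.48 / 0.9947 = 30970.62
Insurance premium = 0.53% × 30970.62 = 164.14
Import duty = 30970.62 × 23% = 7123.24

CIF value: SGD 30970.62; import duty: SGD 7123.24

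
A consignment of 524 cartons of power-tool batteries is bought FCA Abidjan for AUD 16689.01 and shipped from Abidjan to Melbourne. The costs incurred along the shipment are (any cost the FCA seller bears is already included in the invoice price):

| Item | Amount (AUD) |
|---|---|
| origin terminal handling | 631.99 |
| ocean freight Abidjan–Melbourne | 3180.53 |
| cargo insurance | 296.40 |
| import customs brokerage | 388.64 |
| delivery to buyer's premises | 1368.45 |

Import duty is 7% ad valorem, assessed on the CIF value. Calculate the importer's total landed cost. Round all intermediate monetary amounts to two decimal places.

Total landed cost: AUD 24010.88

FCA: the seller delivers export-cleared goods to the carrier; the buyer bears costs from that point.
CIF value = FCA price + origin terminal + freight + insurance = 16689.01 + 631.99 + 3180.53 + 296.40 = 20797.93
Import duty = 20797.93 × 7% = 1455.86
Buyer bears: origin terminal 631.99 + freight 3180.53 + insurance 296.40 + brokerage 388.64 + delivery 1368.45 + duty 1455.86 = 7321.87
Landed cost = invoice 16689.01 + 7321.87 = 24010.88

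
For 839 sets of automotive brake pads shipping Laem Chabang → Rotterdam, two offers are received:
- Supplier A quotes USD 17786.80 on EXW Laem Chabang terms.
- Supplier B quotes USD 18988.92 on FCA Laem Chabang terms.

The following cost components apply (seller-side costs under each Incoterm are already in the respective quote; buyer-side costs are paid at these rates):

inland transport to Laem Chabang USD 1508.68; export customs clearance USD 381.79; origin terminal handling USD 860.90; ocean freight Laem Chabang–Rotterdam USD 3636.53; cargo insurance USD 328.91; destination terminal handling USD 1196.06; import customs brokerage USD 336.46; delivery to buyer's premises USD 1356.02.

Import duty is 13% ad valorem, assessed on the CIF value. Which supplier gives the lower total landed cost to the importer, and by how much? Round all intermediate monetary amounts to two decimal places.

Supplier B is cheaper by USD 777.84

Supplier A (EXW):
CIF value = EXW price + inland to port + export clearance + origin terminal + freight + insurance = 17786.80 + 1508.68 + 381.79 + 860.90 + 3636.53 + 328.91 = 24503.61
Import duty = 24503.61 × 13% = 3185.47
Buyer bears (A): 1508.68 + 381.79 + 860.90 + 3636.53 + 328.91 + 1196.06 + 336.46 + 1356.02 = 9605.35
Landed cost (A) = invoice 17786.80 + 9605.35 + duty 3185.47 = 30577.62
Supplier B (FCA):
CIF value = FCA price + origin terminal + freight + insurance = 18988.92 + 860.90 + 3636.53 + 328.91 = 23815.26
Import duty = 23815.26 × 13% = 3095.98
Buyer bears (B): 860.90 + 3636.53 + 328.91 + 1196.06 + 336.46 + 1356.02 = 7714.88
Landed cost (B) = invoice 18988.92 + 7714.88 + duty 3095.98 = 29799.78
Difference = |30577.62 − 29799.78| = 777.84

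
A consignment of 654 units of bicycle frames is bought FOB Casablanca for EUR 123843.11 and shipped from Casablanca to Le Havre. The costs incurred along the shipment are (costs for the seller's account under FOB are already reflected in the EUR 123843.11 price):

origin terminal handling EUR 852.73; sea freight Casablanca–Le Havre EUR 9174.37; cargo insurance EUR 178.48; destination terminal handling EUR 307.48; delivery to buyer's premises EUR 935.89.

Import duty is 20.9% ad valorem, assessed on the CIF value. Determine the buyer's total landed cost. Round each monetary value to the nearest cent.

Total landed cost: EUR 162277.29

FOB: the seller bears costs until goods are on board at the origin port; the buyer bears freight, insurance and all costs thereafter.
Already in the invoice (seller's account under FOB): origin terminal — exclude.
CIF value = FOB price + freight + insurance = 123843.11 + 9174.37 + 178.48 = 133195.96
Import duty = 133195.96 × 20.9% = 27837.96
Buyer bears: freight 9174.37 + insurance 178.48 + destination terminal 307.48 + delivery 935.89 + duty 27837.96 = 38434.18
Landed cost = invoice 123843.11 + 38434.18 = 162277.29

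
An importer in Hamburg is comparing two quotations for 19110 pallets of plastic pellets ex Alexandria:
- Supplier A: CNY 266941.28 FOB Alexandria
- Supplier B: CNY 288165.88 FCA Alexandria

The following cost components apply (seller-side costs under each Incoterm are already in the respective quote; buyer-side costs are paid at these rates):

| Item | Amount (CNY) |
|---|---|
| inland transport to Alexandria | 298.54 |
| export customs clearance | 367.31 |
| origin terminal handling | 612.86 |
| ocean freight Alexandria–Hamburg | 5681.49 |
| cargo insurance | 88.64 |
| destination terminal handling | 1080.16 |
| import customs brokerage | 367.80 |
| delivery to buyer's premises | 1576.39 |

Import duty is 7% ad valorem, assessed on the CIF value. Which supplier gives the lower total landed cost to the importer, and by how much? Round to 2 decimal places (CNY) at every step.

Supplier A (FOB):
CIF value = FOB price + freight + insurance = 266941.28 + 5681.49 + 88.64 = 272711.41
Import duty = 272711.41 × 7% = 19089.80
Buyer bears (A): 5681.49 + 88.64 + 1080.16 + 367.80 + 1576.39 = 8794.48
Landed cost (A) = invoice 266941.28 + 8794.48 + duty 19089.80 = 294825.56
Supplier B (FCA):
CIF value = FCA price + origin terminal + freight + insurance = 288165.88 + 612.86 + 5681.49 + 88.64 = 294548.87
Import duty = 294548.87 × 7% = 20618.42
Buyer bears (B): 612.86 + 5681.49 + 88.64 + 1080.16 + 367.80 + 1576.39 = 9407.34
Landed cost (B) = invoice 288165.88 + 9407.34 + duty 20618.42 = 318191.64
Difference = |294825.56 − 318191.64| = 23366.08

Supplier A is cheaper by CNY 23366.08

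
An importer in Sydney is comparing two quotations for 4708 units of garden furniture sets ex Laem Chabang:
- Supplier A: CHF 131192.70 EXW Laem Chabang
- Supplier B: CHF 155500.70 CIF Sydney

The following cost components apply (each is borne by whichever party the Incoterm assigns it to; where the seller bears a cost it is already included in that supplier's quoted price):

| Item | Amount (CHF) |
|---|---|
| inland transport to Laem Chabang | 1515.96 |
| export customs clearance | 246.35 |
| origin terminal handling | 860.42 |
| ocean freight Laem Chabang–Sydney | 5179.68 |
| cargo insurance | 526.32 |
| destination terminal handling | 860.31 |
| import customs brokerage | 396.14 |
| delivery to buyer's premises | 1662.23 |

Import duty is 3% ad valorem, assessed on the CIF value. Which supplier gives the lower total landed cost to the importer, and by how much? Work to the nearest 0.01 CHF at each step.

Supplier A is cheaper by CHF 16458.65

Supplier A (EXW):
CIF value = EXW price + inland to port + export clearance + origin terminal + freight + insurance = 131192.70 + 1515.96 + 246.35 + 860.42 + 5179.68 + 526.32 = 139521.43
Import duty = 139521.43 × 3% = 4185.64
Buyer bears (A): 1515.96 + 246.35 + 860.42 + 5179.68 + 526.32 + 860.31 + 396.14 + 1662.23 = 11247.41
Landed cost (A) = invoice 131192.70 + 11247.41 + duty 4185.64 = 146625.75
Supplier B (CIF):
The CIF price already equals the CIF value: 155500.70
Import duty = 155500.70 × 3% = 4665.02
Buyer bears (B): 860.31 + 396.14 + 1662.23 = 2918.68
Landed cost (B) = invoice 155500.70 + 2918.68 + duty 4665.02 = 163084.40
Difference = |146625.75 − 163084.40| = 16458.65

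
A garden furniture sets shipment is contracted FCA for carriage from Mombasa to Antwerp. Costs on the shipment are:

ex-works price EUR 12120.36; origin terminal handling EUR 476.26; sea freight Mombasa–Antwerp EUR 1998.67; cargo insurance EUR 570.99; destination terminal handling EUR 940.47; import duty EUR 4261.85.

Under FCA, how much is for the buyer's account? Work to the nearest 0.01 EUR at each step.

Buyer's account: EUR 8248.24

FCA: the seller delivers export-cleared goods to the carrier; the buyer bears costs from that point.
Seller's account: goods 12120.36 = 12120.36
Buyer's account: origin terminal 476.26 + freight 1998.67 + insurance 570.99 + destination terminal 940.47 + duty 4261.85 = 8248.24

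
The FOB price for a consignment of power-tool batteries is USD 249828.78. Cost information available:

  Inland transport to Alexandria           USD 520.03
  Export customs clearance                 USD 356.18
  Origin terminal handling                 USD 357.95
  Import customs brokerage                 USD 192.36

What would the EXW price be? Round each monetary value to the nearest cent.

Not relevant to the conversion: brokerage — on the buyer under both terms; not part of either seller's price.
From FOB to EXW, the seller no longer bears: inland to port, export clearance, origin terminal.
EXW price = 249828.78 − 520.03 − 356.18 − 357.95 = 248594.62

EXW price: USD 248594.62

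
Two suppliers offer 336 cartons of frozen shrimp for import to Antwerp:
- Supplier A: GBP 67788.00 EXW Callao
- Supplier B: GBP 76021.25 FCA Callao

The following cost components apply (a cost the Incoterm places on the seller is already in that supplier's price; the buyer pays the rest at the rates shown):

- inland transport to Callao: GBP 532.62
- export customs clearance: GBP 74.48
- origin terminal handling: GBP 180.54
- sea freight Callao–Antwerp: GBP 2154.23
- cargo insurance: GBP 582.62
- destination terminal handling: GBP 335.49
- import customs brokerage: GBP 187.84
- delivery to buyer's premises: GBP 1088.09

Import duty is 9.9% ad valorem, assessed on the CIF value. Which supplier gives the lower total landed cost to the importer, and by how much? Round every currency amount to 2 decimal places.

Supplier A (EXW):
CIF value = EXW price + inland to port + export clearance + origin terminal + freight + insurance = 67788.00 + 532.62 + 74.48 + 180.54 + 2154.23 + 582.62 = 71312.49
Import duty = 71312.49 × 9.9% = 7059.94
Buyer bears (A): 532.62 + 74.48 + 180.54 + 2154.23 + 582.62 + 335.49 + 187.84 + 1088.09 = 5135.91
Landed cost (A) = invoice 67788.00 + 5135.91 + duty 7059.94 = 79983.85
Supplier B (FCA):
CIF value = FCA price + origin terminal + freight + insurance = 76021.25 + 180.54 + 2154.23 + 582.62 = 78938.64
Import duty = 78938.64 × 9.9% = 7814.93
Buyer bears (B): 180.54 + 2154.23 + 582.62 + 335.49 + 187.84 + 1088.09 = 4528.81
Landed cost (B) = invoice 76021.25 + 4528.81 + duty 7814.93 = 88364.99
Difference = |79983.85 − 88364.99| = 8381.14

Supplier A is cheaper by GBP 8381.14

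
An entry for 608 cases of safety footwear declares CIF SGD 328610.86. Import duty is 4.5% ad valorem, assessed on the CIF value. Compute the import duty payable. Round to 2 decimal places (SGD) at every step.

Import duty: SGD 14787.49

Import duty = 328610.86 × 4.5% = 14787.49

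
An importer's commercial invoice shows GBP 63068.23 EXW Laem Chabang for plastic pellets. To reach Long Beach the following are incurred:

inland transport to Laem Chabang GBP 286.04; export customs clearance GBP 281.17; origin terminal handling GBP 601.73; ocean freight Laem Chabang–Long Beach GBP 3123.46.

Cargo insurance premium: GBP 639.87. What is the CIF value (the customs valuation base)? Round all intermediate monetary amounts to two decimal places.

CIF = EXW price + pre-shipment costs + freight + insurance
CIF = 63068.23 + 286.04 + 281.17 + 601.73 + 3123.46 + 639.87 = 68000.50

CIF value: GBP 68000.50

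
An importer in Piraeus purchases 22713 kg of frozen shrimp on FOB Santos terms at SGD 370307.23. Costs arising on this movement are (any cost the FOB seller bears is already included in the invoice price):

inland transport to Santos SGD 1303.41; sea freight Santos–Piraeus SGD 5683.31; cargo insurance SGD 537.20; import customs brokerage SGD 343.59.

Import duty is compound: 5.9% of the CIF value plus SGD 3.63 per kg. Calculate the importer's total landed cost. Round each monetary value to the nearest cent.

Total landed cost: SGD 481534.66

FOB: the seller bears costs until goods are on board at the origin port; the buyer bears freight, insurance and all costs thereafter.
Already in the invoice (seller's account under FOB): inland to port — exclude.
CIF value = FOB price + freight + insurance = 370307.23 + 5683.31 + 537.20 = 376527.74
Ad valorem component: 376527.74 × 5.9% = 22215.14
Specific component: 22713 × 3.63 = 82448.19
Import duty = 22215.14 + 82448.19 = 104663.33
Buyer bears: freight 5683.31 + insurance 537.20 + brokerage 343.59 + duty 104663.33 = 111227.43
Landed cost = invoice 370307.23 + 111227.43 = 481534.66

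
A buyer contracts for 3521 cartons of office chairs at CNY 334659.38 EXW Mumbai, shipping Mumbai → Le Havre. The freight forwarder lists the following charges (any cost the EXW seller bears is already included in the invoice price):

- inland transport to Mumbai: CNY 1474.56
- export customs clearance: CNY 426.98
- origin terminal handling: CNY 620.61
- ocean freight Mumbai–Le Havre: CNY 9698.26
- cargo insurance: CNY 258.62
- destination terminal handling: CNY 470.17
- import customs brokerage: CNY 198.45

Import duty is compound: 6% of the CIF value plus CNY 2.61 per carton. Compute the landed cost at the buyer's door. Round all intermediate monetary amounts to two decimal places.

EXW: the seller makes goods available at their premises; the buyer bears all onward costs.
CIF value = EXW price + inland to port + export clearance + origin terminal + freight + insurance = 334659.38 + 1474.56 + 426.98 + 620.61 + 9698.26 + 258.62 = 347138.41
Ad valorem component: 347138.41 × 6% = 20828.30
Specific component: 3521 × 2.61 = 9189.81
Import duty = 20828.30 + 9189.81 = 30018.11
Buyer bears: inland to port 1474.56 + export clearance 426.98 + origin terminal 620.61 + freight 9698.26 + insurance 258.62 + destination terminal 470.17 + brokerage 198.45 + duty 30018.11 = 43165.76
Landed cost = invoice 334659.38 + 43165.76 = 377825.14

Total landed cost: CNY 377825.14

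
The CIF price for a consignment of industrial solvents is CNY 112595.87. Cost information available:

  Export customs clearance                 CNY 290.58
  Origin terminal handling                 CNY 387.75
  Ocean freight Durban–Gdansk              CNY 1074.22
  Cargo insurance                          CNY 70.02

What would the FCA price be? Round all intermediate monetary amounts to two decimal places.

Not relevant to the conversion: export clearance — on the seller under both CIF and FCA; already in the CIF price and stays in the FCA price.
From CIF to FCA, the seller no longer bears: origin terminal, freight, insurance.
FCA price = 112595.87 − 387.75 − 1074.22 − 70.02 = 111063.88

FCA price: CNY 111063.88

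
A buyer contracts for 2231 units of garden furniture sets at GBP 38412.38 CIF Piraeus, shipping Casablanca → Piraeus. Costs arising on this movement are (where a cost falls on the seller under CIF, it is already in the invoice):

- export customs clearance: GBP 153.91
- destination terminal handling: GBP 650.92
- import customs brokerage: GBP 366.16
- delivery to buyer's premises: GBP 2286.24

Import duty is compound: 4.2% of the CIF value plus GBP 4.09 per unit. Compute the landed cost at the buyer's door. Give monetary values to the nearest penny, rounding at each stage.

CIF: the seller pays costs through ocean freight and marine insurance to the destination port.
Already in the invoice (seller's account under CIF): export clearance — exclude.
The CIF price already equals the CIF value: 38412.38
Ad valorem component: 38412.38 × 4.2% = 1613.32
Specific component: 2231 × 4.09 = 9124.79
Import duty = 1613.32 + 9124.79 = 10738.11
Buyer bears: destination terminal 650.92 + brokerage 366.16 + delivery 2286.24 + duty 10738.11 = 14041.43
Landed cost = invoice 38412.38 + 14041.43 = 52453.81

Total landed cost: GBP 52453.81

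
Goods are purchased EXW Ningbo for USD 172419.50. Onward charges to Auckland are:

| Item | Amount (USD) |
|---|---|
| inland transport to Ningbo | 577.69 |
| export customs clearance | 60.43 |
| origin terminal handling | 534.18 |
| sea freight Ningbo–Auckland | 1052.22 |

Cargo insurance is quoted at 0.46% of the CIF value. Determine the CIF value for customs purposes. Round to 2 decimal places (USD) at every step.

Let C be the CIF value. C = EXW price + pre-shipment costs + freight + 0.46% × C
C − 0.46% × C = 172419.50 + 577.69 + 60.43 + 534.18 + 1052.22
0.9954 × C = 174644.02
C = 174644.02 / 0.9954 = 175451.10
Insurance premium = 0.46% × 175451.10 = 807.08

CIF value: USD 175451.10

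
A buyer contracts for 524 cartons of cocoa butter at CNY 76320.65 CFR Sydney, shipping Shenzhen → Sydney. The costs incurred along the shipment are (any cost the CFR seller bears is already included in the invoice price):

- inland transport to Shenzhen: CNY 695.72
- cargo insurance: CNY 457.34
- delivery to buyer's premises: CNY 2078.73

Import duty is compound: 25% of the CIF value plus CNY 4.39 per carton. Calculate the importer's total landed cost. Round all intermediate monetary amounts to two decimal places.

CFR: the seller pays costs through ocean freight to the destination port, but not insurance.
Already in the invoice (seller's account under CFR): inland to port — exclude.
CIF value = CFR price + insurance = 76320.65 + 457.34 = 76777.99
Ad valorem component: 76777.99 × 25% = 19194.50
Specific component: 524 × 4.39 = 2300.36
Import duty = 19194.50 + 2300.36 = 21494.86
Buyer bears: insurance 457.34 + delivery 2078.73 + duty 21494.86 = 24030.93
Landed cost = invoice 76320.65 + 24030.93 = 100351.58

Total landed cost: CNY 100351.58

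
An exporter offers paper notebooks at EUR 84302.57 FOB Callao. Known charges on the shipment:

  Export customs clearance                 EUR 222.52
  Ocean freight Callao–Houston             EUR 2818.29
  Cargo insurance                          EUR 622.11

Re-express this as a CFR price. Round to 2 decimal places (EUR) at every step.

CFR price: EUR 87120.86

Not relevant to the conversion: export clearance — on the seller under both FOB and CFR; already in the FOB price and stays in the CFR price. insurance — on the buyer under both terms; not part of either seller's price.
From FOB to CFR, the seller additionally bears: freight.
CFR price = 84302.57 + 2818.29 = 87120.86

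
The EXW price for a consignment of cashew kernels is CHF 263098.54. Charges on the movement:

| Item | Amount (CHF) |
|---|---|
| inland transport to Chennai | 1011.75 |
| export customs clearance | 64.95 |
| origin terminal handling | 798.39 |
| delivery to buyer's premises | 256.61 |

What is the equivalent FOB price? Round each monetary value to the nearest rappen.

FOB price: CHF 264973.63

Not relevant to the conversion: delivery — on the buyer under both terms; not part of either seller's price.
From EXW to FOB, the seller additionally bears: inland to port, export clearance, origin terminal.
FOB price = 263098.54 + 1011.75 + 64.95 + 798.39 = 264973.63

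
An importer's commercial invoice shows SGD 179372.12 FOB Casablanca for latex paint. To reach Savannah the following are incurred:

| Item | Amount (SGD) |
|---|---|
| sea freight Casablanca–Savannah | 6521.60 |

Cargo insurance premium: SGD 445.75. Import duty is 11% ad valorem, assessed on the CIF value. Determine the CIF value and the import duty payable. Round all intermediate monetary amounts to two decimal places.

CIF = FOB price + freight + insurance
CIF = 179372.12 + 6521.60 + 445.75 = 186339.47
Import duty = 186339.47 × 11% = 20497.34

CIF value: SGD 186339.47; import duty: SGD 20497.34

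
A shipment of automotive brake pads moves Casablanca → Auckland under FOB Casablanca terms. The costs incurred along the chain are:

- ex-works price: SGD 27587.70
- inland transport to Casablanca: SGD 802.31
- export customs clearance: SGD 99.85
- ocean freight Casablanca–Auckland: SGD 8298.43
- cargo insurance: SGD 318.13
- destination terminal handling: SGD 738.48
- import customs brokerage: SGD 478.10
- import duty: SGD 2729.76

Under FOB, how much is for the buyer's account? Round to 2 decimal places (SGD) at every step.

FOB: the seller bears costs until goods are on board at the origin port; the buyer bears freight, insurance and all costs thereafter.
Seller's account: goods 27587.70 + inland to port 802.31 + export clearance 99.85 = 28489.86
Buyer's account: freight 8298.43 + insurance 318.13 + destination terminal 738.48 + brokerage 478.10 + duty 2729.76 = 12562.90

Buyer's account: SGD 12562.90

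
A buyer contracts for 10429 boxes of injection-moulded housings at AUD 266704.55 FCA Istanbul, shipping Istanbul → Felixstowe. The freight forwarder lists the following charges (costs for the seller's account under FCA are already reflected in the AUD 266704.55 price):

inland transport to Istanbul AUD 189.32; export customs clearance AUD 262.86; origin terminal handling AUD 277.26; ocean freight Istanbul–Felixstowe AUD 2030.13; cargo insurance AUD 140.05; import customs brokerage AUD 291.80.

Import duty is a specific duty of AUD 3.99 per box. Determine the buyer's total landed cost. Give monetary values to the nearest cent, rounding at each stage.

FCA: the seller delivers export-cleared goods to the carrier; the buyer bears costs from that point.
Already in the invoice (seller's account under FCA): inland to port, export clearance — exclude.
CIF value = FCA price + origin terminal + freight + insurance = 266704.55 + 277.26 + 2030.13 + 140.05 = 269151.99
Import duty = 10429 × 3.99 = 41611.71
Buyer bears: origin terminal 277.26 + freight 2030.13 + insurance 140.05 + brokerage 291.80 + duty 41611.71 = 44350.95
Landed cost = invoice 266704.55 + 44350.95 = 311055.50

Total landed cost: AUD 311055.50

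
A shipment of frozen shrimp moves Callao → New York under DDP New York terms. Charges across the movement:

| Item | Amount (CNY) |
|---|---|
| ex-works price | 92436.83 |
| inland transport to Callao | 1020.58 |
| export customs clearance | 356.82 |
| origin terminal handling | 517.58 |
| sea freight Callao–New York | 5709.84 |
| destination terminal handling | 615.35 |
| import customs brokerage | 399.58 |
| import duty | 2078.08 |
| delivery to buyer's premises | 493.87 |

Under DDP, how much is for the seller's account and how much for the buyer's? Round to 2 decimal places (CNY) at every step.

DDP: the seller bears all costs including import duty.
Seller's account: goods 92436.83 + inland to port 1020.58 + export clearance 356.82 + origin terminal 517.58 + freight 5709.84 + destination terminal 615.35 + brokerage 399.58 + duty 2078.08 + delivery 493.87 = 103628.53
Buyer's account: 0.00

Seller: CNY 103628.53; buyer: CNY 0.00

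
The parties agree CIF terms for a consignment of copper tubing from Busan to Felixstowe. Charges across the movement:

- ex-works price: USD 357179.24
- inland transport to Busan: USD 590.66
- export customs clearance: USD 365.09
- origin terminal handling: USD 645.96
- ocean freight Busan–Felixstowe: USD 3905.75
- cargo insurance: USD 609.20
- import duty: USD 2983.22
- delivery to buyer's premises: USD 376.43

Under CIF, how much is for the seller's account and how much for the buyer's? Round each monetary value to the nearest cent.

CIF: the seller pays costs through ocean freight and marine insurance to the destination port.
Seller's account: goods 357179.24 + inland to port 590.66 + export clearance 365.09 + origin terminal 645.96 + freight 3905.75 + insurance 609.20 = 363295.90
Buyer's account: duty 2983.22 + delivery 376.43 = 3359.65

Seller: USD 363295.90; buyer: USD 3359.65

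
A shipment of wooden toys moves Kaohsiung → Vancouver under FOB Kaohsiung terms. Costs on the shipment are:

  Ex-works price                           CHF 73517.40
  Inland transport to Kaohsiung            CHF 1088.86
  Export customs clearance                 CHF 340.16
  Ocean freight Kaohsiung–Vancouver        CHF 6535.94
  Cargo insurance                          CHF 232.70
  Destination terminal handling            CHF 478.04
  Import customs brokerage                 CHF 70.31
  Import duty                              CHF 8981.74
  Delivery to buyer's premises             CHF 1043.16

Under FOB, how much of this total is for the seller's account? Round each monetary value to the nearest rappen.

Seller's account: CHF 74946.42

FOB: the seller bears costs until goods are on board at the origin port; the buyer bears freight, insurance and all costs thereafter.
Seller's account: goods 73517.40 + inland to port 1088.86 + export clearance 340.16 = 74946.42
Buyer's account: freight 6535.94 + insurance 232.70 + destination terminal 478.04 + brokerage 70.31 + duty 8981.74 + delivery 1043.16 = 17341.89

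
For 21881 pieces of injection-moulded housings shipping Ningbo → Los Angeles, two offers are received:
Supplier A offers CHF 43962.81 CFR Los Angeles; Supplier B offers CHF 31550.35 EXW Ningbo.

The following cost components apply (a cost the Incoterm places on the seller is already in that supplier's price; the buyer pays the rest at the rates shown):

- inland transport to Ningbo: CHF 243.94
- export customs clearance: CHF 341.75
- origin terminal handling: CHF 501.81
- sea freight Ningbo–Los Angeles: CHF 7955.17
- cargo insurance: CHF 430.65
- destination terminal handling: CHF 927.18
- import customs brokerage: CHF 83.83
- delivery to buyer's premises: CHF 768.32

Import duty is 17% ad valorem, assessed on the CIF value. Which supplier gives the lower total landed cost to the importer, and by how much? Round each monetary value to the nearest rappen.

Supplier B is cheaper by CHF 3942.66

Supplier A (CFR):
CIF value = CFR price + insurance = 43962.81 + 430.65 = 44393.46
Import duty = 44393.46 × 17% = 7546.89
Buyer bears (A): 430.65 + 927.18 + 83.83 + 768.32 = 2209.98
Landed cost (A) = invoice 43962.81 + 2209.98 + duty 7546.89 = 53719.68
Supplier B (EXW):
CIF value = EXW price + inland to port + export clearance + origin terminal + freight + insurance = 31550.35 + 243.94 + 341.75 + 501.81 + 7955.17 + 430.65 = 41023.67
Import duty = 41023.67 × 17% = 6974.02
Buyer bears (B): 243.94 + 341.75 + 501.81 + 7955.17 + 430.65 + 927.18 + 83.83 + 768.32 = 11252.65
Landed cost (B) = invoice 31550.35 + 11252.65 + duty 6974.02 = 49777.02
Difference = |53719.68 − 49777.02| = 3942.66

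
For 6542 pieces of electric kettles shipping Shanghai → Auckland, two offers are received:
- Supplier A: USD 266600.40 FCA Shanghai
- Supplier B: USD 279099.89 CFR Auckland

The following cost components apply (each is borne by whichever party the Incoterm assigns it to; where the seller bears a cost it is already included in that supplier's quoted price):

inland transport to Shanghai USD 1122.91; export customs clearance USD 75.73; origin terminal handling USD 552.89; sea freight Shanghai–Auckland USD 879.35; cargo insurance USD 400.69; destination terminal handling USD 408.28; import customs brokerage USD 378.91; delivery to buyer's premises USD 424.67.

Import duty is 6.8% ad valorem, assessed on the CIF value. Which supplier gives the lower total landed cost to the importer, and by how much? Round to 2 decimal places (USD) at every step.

Supplier A is cheaper by USD 11819.82

Supplier A (FCA):
CIF value = FCA price + origin terminal + freight + insurance = 266600.40 + 552.89 + 879.35 + 400.69 = 268433.33
Import duty = 268433.33 × 6.8% = 18253.47
Buyer bears (A): 552.89 + 879.35 + 400.69 + 408.28 + 378.91 + 424.67 = 3044.79
Landed cost (A) = invoice 266600.40 + 3044.79 + duty 18253.47 = 287898.66
Supplier B (CFR):
CIF value = CFR price + insurance = 279099.89 + 400.69 = 279500.58
Import duty = 279500.58 × 6.8% = 19006.04
Buyer bears (B): 400.69 + 408.28 + 378.91 + 424.67 = 1612.55
Landed cost (B) = invoice 279099.89 + 1612.55 + duty 19006.04 = 299718.48
Difference = |287898.66 − 299718.48| = 11819.82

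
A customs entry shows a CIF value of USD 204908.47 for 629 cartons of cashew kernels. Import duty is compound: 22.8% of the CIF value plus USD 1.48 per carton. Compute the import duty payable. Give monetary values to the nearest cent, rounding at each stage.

Ad valorem component: 204908.47 × 22.8% = 46719.13
Specific component: 629 × 1.48 = 930.92
Import duty = 46719.13 + 930.92 = 47650.05

Import duty: USD 47650.05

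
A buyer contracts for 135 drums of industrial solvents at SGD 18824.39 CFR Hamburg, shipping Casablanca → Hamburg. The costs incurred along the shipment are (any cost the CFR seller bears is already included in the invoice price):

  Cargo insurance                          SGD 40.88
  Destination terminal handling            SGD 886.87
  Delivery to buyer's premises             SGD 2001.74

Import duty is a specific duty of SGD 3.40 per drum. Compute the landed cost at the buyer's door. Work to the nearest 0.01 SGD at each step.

CFR: the seller pays costs through ocean freight to the destination port, but not insurance.
CIF value = CFR price + insurance = 18824.39 + 40.88 = 18865.27
Import duty = 135 × 3.40 = 459.00
Buyer bears: insurance 40.88 + destination terminal 886.87 + delivery 2001.74 + duty 459.00 = 3388.49
Landed cost = invoice 18824.39 + 3388.49 = 22212.88

Total landed cost: SGD 22212.88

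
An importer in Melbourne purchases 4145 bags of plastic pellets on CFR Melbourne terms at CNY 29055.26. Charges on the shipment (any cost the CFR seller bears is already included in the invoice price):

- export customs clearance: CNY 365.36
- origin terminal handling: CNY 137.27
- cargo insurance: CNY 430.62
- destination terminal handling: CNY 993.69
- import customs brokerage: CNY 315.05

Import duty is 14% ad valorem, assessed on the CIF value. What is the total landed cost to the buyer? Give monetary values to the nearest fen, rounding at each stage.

CFR: the seller pays costs through ocean freight to the destination port, but not insurance.
Already in the invoice (seller's account under CFR): export clearance, origin terminal — exclude.
CIF value = CFR price + insurance = 29055.26 + 430.62 = 29485.88
Import duty = 29485.88 × 14% = 4128.02
Buyer bears: insurance 430.62 + destination terminal 993.69 + brokerage 315.05 + duty 4128.02 = 5867.38
Landed cost = invoice 29055.26 + 5867.38 = 34922.64

Total landed cost: CNY 34922.64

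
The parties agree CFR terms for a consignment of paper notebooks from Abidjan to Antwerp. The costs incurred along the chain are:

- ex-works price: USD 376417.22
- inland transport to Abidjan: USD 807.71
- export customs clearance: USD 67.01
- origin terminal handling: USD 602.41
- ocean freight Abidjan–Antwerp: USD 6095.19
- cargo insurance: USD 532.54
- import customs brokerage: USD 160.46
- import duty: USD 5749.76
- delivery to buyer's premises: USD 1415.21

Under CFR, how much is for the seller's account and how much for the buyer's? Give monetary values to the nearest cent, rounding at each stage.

Seller: USD 383989.54; buyer: USD 7857.97

CFR: the seller pays costs through ocean freight to the destination port, but not insurance.
Seller's account: goods 376417.22 + inland to port 807.71 + export clearance 67.01 + origin terminal 602.41 + freight 6095.19 = 383989.54
Buyer's account: insurance 532.54 + brokerage 160.46 + duty 5749.76 + delivery 1415.21 = 7857.97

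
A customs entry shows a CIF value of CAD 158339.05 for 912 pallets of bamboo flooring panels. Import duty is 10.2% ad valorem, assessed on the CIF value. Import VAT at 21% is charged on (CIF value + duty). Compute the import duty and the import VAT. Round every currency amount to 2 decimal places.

Import duty: CAD 16150.58; import VAT: CAD 36642.82

Import duty = 158339.05 × 10.2% = 16150.58
VAT base = CIF + duty = 158339.05 + 16150.58 = 174489.63
Import VAT = 174489.63 × 21% = 36642.82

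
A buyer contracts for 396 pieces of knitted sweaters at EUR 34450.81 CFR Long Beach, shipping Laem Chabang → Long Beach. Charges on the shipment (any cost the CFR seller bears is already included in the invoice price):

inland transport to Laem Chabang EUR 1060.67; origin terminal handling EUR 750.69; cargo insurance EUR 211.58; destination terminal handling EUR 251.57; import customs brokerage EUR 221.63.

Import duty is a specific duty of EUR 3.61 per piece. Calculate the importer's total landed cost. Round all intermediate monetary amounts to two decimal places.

Total landed cost: EUR 36565.15

CFR: the seller pays costs through ocean freight to the destination port, but not insurance.
Already in the invoice (seller's account under CFR): inland to port, origin terminal — exclude.
CIF value = CFR price + insurance = 34450.81 + 211.58 = 34662.39
Import duty = 396 × 3.61 = 1429.56
Buyer bears: insurance 211.58 + destination terminal 251.57 + brokerage 221.63 + duty 1429.56 = 2114.34
Landed cost = invoice 34450.81 + 2114.34 = 36565.15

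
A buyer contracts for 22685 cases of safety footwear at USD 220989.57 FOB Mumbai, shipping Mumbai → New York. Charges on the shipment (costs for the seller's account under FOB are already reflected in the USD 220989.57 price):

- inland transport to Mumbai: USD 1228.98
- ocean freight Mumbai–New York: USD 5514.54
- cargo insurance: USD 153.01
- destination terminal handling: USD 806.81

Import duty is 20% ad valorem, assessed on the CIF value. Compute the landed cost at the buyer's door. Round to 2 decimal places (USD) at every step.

FOB: the seller bears costs until goods are on board at the origin port; the buyer bears freight, insurance and all costs thereafter.
Already in the invoice (seller's account under FOB): inland to port — exclude.
CIF value = FOB price + freight + insurance = 220989.57 + 5514.54 + 153.01 = 226657.12
Import duty = 226657.12 × 20% = 45331.42
Buyer bears: freight 5514.54 + insurance 153.01 + destination terminal 806.81 + duty 45331.42 = 51805.78
Landed cost = invoice 220989.57 + 51805.78 = 272795.35

Total landed cost: USD 272795.35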